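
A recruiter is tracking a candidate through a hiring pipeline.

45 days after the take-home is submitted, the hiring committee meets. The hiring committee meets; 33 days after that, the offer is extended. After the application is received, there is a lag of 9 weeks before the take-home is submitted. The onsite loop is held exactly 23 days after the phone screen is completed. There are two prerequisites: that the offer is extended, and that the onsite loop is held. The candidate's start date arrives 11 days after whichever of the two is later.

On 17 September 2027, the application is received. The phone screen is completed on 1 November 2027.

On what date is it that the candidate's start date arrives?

16 February 2028

The application is received: Sep 17, 2027.
The take-home is submitted: Sep 17, 2027 + 9 weeks = Nov 19, 2027.
The hiring committee meets: Nov 19, 2027 + 45 days = Jan 3, 2028.
The offer is extended: Jan 3, 2028 + 33 days = Feb 5, 2028.
The phone screen is completed: Nov 1, 2027.
The onsite loop is held: Nov 1, 2027 + 23 days = Nov 24, 2027.
Both prerequisites met — the offer is extended (Feb 5, 2028), the onsite loop is held (Nov 24, 2027); the later is Feb 5, 2028.
The candidate's start date arrives: Feb 5, 2028 + 11 days = Feb 16, 2028.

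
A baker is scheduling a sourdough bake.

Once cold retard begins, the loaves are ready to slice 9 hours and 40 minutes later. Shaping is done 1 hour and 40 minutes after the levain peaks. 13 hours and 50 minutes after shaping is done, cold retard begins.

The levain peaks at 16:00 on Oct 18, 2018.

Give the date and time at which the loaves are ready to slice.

The levain peaks: 16:00 Oct 18, 2018.
Shaping is done: 16:00 Oct 18, 2018 + 1h40m = 17:40 Oct 18, 2018.
Cold retard begins: 17:40 Oct 18, 2018 + 13h50m = 07:30 Oct 19, 2018.
The loaves are ready to slice: 07:30 Oct 19, 2018 + 9h40m = 17:10 Oct 19, 2018.

17:10 on Oct 19, 2018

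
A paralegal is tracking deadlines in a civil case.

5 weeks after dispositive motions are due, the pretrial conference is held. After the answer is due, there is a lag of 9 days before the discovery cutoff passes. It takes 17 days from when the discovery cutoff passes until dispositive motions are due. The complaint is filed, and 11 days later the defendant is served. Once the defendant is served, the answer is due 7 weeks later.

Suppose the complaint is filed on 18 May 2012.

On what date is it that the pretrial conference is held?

The complaint is filed: May 18, 2012.
The defendant is served: May 18, 2012 + 11 days = May 29, 2012.
The answer is due: May 29, 2012 + 7 weeks = Jul 17, 2012.
The discovery cutoff passes: Jul 17, 2012 + 9 days = Jul 26, 2012.
Dispositive motions are due: Jul 26, 2012 + 17 days = Aug 12, 2012.
The pretrial conference is held: Aug 12, 2012 + 5 weeks = Sep 16, 2012.

16 September 2012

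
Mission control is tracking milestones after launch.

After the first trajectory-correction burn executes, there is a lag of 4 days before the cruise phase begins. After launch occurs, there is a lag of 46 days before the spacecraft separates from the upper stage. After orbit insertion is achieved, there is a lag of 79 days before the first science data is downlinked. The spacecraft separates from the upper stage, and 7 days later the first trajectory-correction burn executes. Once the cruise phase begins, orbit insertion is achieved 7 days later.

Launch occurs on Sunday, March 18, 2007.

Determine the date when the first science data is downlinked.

Launch occurs: Mar 18, 2007.
The spacecraft separates from the upper stage: Mar 18, 2007 + 46 days = May 3, 2007.
The first trajectory-correction burn executes: May 3, 2007 + 7 days = May 10, 2007.
The cruise phase begins: May 10, 2007 + 4 days = May 14, 2007.
Orbit insertion is achieved: May 14, 2007 + 7 days = May 21, 2007.
The first science data is downlinked: May 21, 2007 + 79 days = Aug 8, 2007.

Wednesday, August 8, 2007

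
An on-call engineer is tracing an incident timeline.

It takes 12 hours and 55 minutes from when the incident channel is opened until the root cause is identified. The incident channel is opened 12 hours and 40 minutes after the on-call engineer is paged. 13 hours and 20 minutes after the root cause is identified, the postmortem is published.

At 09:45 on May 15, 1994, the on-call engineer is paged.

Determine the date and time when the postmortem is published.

00:40 on May 17, 1994

The on-call engineer is paged: 09:45 May 15, 1994.
The incident channel is opened: 09:45 May 15, 1994 + 12h40m = 22:25 May 15, 1994.
The root cause is identified: 22:25 May 15, 1994 + 12h55m = 11:20 May 16, 1994.
The postmortem is published: 11:20 May 16, 1994 + 13h20m = 00:40 May 17, 1994.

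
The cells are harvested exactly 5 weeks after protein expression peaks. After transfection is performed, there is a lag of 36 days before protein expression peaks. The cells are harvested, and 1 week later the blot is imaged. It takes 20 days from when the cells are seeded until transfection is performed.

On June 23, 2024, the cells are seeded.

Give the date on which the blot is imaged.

The cells are seeded: Jun 23, 2024.
Transfection is performed: Jun 23, 2024 + 20 days = Jul 13, 2024.
Protein expression peaks: Jul 13, 2024 + 36 days = Aug 18, 2024.
The cells are harvested: Aug 18, 2024 + 5 weeks = Sep 22, 2024.
The blot is imaged: Sep 22, 2024 + 1 week = Sep 29, 2024.

September 29, 2024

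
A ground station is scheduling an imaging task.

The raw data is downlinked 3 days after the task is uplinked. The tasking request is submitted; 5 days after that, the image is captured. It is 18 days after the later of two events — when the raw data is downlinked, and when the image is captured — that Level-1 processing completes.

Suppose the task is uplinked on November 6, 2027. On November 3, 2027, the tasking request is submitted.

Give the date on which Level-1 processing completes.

November 27, 2027

The task is uplinked: Nov 6, 2027.
The raw data is downlinked: Nov 6, 2027 + 3 days = Nov 9, 2027.
The tasking request is submitted: Nov 3, 2027.
The image is captured: Nov 3, 2027 + 5 days = Nov 8, 2027.
Both prerequisites met — the raw data is downlinked (Nov 9, 2027), the image is captured (Nov 8, 2027); the later is Nov 9, 2027.
Level-1 processing completes: Nov 9, 2027 + 18 days = Nov 27, 2027.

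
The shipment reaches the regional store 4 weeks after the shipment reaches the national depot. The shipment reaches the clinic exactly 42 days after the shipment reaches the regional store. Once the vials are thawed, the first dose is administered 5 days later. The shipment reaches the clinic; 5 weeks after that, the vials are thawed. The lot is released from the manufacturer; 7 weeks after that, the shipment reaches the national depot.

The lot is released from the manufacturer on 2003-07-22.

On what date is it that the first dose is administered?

The lot is released from the manufacturer: Jul 22, 2003.
The shipment reaches the national depot: Jul 22, 2003 + 7 weeks = Sep 9, 2003.
The shipment reaches the regional store: Sep 9, 2003 + 4 weeks = Oct 7, 2003.
The shipment reaches the clinic: Oct 7, 2003 + 42 days = Nov 18, 2003.
The vials are thawed: Nov 18, 2003 + 5 weeks = Dec 23, 2003.
The first dose is administered: Dec 23, 2003 + 5 days = Dec 28, 2003.

2003-12-28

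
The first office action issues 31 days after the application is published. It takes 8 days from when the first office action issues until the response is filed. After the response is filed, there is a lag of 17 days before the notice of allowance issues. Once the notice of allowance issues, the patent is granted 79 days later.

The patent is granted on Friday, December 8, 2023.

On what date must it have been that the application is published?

Wednesday, July 26, 2023

The patent is granted: Dec 8, 2023.
The notice of allowance issues: Dec 8, 2023 − 79 days = Sep 20, 2023.
The response is filed: Sep 20, 2023 − 17 days = Sep 3, 2023.
The first office action issues: Sep 3, 2023 − 8 days = Aug 26, 2023.
The application is published: Aug 26, 2023 − 31 days = Jul 26, 2023.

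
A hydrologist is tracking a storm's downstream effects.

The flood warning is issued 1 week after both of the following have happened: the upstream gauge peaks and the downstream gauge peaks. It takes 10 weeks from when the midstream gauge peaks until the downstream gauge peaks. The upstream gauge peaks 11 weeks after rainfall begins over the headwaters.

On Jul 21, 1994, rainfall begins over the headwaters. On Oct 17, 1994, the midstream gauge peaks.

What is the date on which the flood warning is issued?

Jan 2, 1995

Rainfall begins over the headwaters: Jul 21, 1994.
The upstream gauge peaks: Jul 21, 1994 + 11 weeks = Oct 6, 1994.
The midstream gauge peaks: Oct 17, 1994.
The downstream gauge peaks: Oct 17, 1994 + 10 weeks = Dec 26, 1994.
Both prerequisites met — the upstream gauge peaks (Oct 6, 1994), the downstream gauge peaks (Dec 26, 1994); the later is Dec 26, 1994.
The flood warning is issued: Dec 26, 1994 + 1 week = Jan 2, 1995.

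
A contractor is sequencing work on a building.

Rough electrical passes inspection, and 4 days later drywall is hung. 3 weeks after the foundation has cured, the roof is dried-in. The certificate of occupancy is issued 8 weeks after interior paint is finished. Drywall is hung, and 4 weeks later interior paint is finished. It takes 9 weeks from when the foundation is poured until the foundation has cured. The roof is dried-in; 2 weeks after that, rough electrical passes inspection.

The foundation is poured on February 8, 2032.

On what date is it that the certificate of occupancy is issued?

August 12, 2032

The foundation is poured: Feb 8, 2032.
The foundation has cured: Feb 8, 2032 + 9 weeks = Apr 11, 2032.
The roof is dried-in: Apr 11, 2032 + 3 weeks = May 2, 2032.
Rough electrical passes inspection: May 2, 2032 + 2 weeks = May 16, 2032.
Drywall is hung: May 16, 2032 + 4 days = May 20, 2032.
Interior paint is finished: May 20, 2032 + 4 weeks = Jun 17, 2032.
The certificate of occupancy is issued: Jun 17, 2032 + 8 weeks = Aug 12, 2032.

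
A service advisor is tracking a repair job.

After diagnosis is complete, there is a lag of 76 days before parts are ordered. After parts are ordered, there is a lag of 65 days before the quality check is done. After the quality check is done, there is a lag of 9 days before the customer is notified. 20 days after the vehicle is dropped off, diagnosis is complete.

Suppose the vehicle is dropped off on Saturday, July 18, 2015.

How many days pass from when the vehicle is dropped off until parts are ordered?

Causal path: the vehicle is dropped off → diagnosis is complete → parts are ordered.
Total delay along the path: 20 + 76 = 96 days.

96 days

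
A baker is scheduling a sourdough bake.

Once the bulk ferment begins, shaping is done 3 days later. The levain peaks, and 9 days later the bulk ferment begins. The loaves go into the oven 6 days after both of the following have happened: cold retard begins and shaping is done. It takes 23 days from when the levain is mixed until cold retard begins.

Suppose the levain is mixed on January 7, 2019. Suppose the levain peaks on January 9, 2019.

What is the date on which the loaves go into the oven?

February 5, 2019

The levain is mixed: Jan 7, 2019.
Cold retard begins: Jan 7, 2019 + 23 days = Jan 30, 2019.
The levain peaks: Jan 9, 2019.
The bulk ferment begins: Jan 9, 2019 + 9 days = Jan 18, 2019.
Shaping is done: Jan 18, 2019 + 3 days = Jan 21, 2019.
Both prerequisites met — cold retard begins (Jan 30, 2019), shaping is done (Jan 21, 2019); the later is Jan 30, 2019.
The loaves go into the oven: Jan 30, 2019 + 6 days = Feb 5, 2019.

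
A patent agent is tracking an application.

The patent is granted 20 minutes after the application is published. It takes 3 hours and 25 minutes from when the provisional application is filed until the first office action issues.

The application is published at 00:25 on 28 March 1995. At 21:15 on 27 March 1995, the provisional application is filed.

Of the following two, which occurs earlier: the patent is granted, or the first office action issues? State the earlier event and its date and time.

The application is published: 00:25 Mar 28, 1995.
The patent is granted: 00:25 Mar 28, 1995 + 20m = 00:45 Mar 28, 1995.
The provisional application is filed: 21:15 Mar 27, 1995.
The first office action issues: 21:15 Mar 27, 1995 + 3h25m = 00:40 Mar 28, 1995.
Comparing: the patent is granted at 00:45 Mar 28, 1995 vs the first office action issues at 00:40 Mar 28, 1995. Earlier: the first office action issues.

The first office action issues — 00:40 on 28 March 1995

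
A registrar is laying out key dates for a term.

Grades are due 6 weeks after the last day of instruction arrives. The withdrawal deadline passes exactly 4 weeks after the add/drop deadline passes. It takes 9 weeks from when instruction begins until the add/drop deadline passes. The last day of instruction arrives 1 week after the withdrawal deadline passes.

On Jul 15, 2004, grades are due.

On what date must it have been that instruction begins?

Feb 26, 2004

Grades are due: Jul 15, 2004.
The last day of instruction arrives: Jul 15, 2004 − 6 weeks = Jun 3, 2004.
The withdrawal deadline passes: Jun 3, 2004 − 1 week = May 27, 2004.
The add/drop deadline passes: May 27, 2004 − 4 weeks = Apr 29, 2004.
Instruction begins: Apr 29, 2004 − 9 weeks = Feb 26, 2004.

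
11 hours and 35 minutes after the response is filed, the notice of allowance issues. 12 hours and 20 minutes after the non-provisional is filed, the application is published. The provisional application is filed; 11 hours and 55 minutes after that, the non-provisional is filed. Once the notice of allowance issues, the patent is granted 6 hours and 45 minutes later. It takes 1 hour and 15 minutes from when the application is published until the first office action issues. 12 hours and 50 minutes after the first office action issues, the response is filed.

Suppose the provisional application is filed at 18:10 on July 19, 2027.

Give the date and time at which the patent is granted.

The provisional application is filed: 18:10 Jul 19, 2027.
The non-provisional is filed: 18:10 Jul 19, 2027 + 11h55m = 06:05 Jul 20, 2027.
The application is published: 06:05 Jul 20, 2027 + 12h20m = 18:25 Jul 20, 2027.
The first office action issues: 18:25 Jul 20, 2027 + 1h15m = 19:40 Jul 20, 2027.
The response is filed: 19:40 Jul 20, 2027 + 12h50m = 08:30 Jul 21, 2027.
The notice of allowance issues: 08:30 Jul 21, 2027 + 11h35m = 20:05 Jul 21, 2027.
The patent is granted: 20:05 Jul 21, 2027 + 6h45m = 02:50 Jul 22, 2027.

02:50 on July 22, 2027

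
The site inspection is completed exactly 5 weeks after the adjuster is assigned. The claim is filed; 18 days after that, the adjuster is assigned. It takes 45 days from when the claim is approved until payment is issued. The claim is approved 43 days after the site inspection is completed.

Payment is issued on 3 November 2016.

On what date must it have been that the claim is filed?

Payment is issued: Nov 3, 2016.
The claim is approved: Nov 3, 2016 − 45 days = Sep 19, 2016.
The site inspection is completed: Sep 19, 2016 − 43 days = Aug 7, 2016.
The adjuster is assigned: Aug 7, 2016 − 5 weeks = Jul 3, 2016.
The claim is filed: Jul 3, 2016 − 18 days = Jun 15, 2016.

15 June 2016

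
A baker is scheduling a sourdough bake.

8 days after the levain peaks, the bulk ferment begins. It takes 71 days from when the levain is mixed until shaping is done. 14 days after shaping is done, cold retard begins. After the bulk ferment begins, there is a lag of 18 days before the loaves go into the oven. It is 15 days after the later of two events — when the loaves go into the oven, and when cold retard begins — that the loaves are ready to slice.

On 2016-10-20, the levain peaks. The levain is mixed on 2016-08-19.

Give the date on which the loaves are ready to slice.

The levain peaks: Oct 20, 2016.
The bulk ferment begins: Oct 20, 2016 + 8 days = Oct 28, 2016.
The loaves go into the oven: Oct 28, 2016 + 18 days = Nov 15, 2016.
The levain is mixed: Aug 19, 2016.
Shaping is done: Aug 19, 2016 + 71 days = Oct 29, 2016.
Cold retard begins: Oct 29, 2016 + 14 days = Nov 12, 2016.
Both prerequisites met — the loaves go into the oven (Nov 15, 2016), cold retard begins (Nov 12, 2016); the later is Nov 15, 2016.
The loaves are ready to slice: Nov 15, 2016 + 15 days = Nov 30, 2016.

2016-11-30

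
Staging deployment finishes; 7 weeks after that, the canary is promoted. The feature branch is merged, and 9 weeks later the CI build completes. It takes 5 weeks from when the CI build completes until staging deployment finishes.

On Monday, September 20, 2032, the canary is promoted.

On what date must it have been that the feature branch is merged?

The canary is promoted: Sep 20, 2032.
Staging deployment finishes: Sep 20, 2032 − 7 weeks = Aug 2, 2032.
The CI build completes: Aug 2, 2032 − 5 weeks = Jun 28, 2032.
The feature branch is merged: Jun 28, 2032 − 9 weeks = Apr 26, 2032.

Monday, April 26, 2032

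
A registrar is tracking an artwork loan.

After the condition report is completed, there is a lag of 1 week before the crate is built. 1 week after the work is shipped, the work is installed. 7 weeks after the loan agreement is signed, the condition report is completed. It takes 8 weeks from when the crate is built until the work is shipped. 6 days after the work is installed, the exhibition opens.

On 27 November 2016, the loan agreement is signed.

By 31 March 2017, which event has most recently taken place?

The work is installed

The loan agreement is signed: Nov 27, 2016.
The condition report is completed: Nov 27, 2016 + 7 weeks = Jan 15, 2017.
The crate is built: Jan 15, 2017 + 1 week = Jan 22, 2017.
The work is shipped: Jan 22, 2017 + 8 weeks = Mar 19, 2017.
The work is installed: Mar 19, 2017 + 1 week = Mar 26, 2017.
The exhibition opens: Mar 26, 2017 + 6 days = Apr 1, 2017.
Mar 31, 2017 falls between when the work is installed (Mar 26, 2017) and when the exhibition opens (Apr 1, 2017).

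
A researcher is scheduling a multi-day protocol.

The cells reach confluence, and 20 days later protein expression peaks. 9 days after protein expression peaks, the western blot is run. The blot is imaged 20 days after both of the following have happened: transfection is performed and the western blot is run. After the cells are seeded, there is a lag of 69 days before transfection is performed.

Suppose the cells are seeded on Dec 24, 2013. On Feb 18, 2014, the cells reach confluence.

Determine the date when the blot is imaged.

Apr 8, 2014

The cells are seeded: Dec 24, 2013.
Transfection is performed: Dec 24, 2013 + 69 days = Mar 3, 2014.
The cells reach confluence: Feb 18, 2014.
Protein expression peaks: Feb 18, 2014 + 20 days = Mar 10, 2014.
The western blot is run: Mar 10, 2014 + 9 days = Mar 19, 2014.
Both prerequisites met — transfection is performed (Mar 3, 2014), the western blot is run (Mar 19, 2014); the later is Mar 19, 2014.
The blot is imaged: Mar 19, 2014 + 20 days = Apr 8, 2014.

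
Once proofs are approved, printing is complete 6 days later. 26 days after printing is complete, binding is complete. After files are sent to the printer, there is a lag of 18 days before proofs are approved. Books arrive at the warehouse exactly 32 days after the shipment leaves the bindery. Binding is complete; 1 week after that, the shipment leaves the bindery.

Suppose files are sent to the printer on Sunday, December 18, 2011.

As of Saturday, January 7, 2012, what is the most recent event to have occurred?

Proofs are approved

Files are sent to the printer: Dec 18, 2011.
Proofs are approved: Dec 18, 2011 + 18 days = Jan 5, 2012.
Printing is complete: Jan 5, 2012 + 6 days = Jan 11, 2012.
Binding is complete: Jan 11, 2012 + 26 days = Feb 6, 2012.
The shipment leaves the bindery: Feb 6, 2012 + 1 week = Feb 13, 2012.
Books arrive at the warehouse: Feb 13, 2012 + 32 days = Mar 16, 2012.
Jan 7, 2012 falls between when proofs are approved (Jan 5, 2012) and when printing is complete (Jan 11, 2012).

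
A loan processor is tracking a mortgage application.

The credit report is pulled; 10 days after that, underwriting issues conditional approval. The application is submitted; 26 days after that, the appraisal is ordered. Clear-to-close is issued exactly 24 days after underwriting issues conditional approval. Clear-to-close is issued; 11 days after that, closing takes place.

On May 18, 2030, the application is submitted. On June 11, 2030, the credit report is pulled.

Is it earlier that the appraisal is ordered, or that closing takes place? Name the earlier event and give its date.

The application is submitted: May 18, 2030.
The appraisal is ordered: May 18, 2030 + 26 days = Jun 13, 2030.
The credit report is pulled: Jun 11, 2030.
Underwriting issues conditional approval: Jun 11, 2030 + 10 days = Jun 21, 2030.
Clear-to-close is issued: Jun 21, 2030 + 24 days = Jul 15, 2030.
Closing takes place: Jul 15, 2030 + 11 days = Jul 26, 2030.
Comparing: the appraisal is ordered on Jun 13, 2030 vs closing takes place on Jul 26, 2030. Earlier: the appraisal is ordered.

The appraisal is ordered — June 13, 2030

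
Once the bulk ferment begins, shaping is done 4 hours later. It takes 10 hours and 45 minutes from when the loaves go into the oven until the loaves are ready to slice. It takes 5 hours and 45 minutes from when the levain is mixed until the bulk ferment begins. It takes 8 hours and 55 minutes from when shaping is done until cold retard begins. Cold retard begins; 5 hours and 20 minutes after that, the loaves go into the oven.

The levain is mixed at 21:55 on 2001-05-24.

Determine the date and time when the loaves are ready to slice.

The levain is mixed: 21:55 May 24, 2001.
The bulk ferment begins: 21:55 May 24, 2001 + 5h45m = 03:40 May 25, 2001.
Shaping is done: 03:40 May 25, 2001 + 4h = 07:40 May 25, 2001.
Cold retard begins: 07:40 May 25, 2001 + 8h55m = 16:35 May 25, 2001.
The loaves go into the oven: 16:35 May 25, 2001 + 5h20m = 21:55 May 25, 2001.
The loaves are ready to slice: 21:55 May 25, 2001 + 10h45m = 08:40 May 26, 2001.

08:40 on 2001-05-26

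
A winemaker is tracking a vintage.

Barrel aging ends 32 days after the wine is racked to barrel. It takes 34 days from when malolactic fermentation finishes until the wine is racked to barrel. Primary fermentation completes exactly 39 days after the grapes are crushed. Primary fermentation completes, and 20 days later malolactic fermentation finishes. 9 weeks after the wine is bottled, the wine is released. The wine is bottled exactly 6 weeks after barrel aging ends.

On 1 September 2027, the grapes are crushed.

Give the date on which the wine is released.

The grapes are crushed: Sep 1, 2027.
Primary fermentation completes: Sep 1, 2027 + 39 days = Oct 10, 2027.
Malolactic fermentation finishes: Oct 10, 2027 + 20 days = Oct 30, 2027.
The wine is racked to barrel: Oct 30, 2027 + 34 days = Dec 3, 2027.
Barrel aging ends: Dec 3, 2027 + 32 days = Jan 4, 2028.
The wine is bottled: Jan 4, 2028 + 6 weeks = Feb 15, 2028.
The wine is released: Feb 15, 2028 + 9 weeks = Apr 18, 2028.

18 April 2028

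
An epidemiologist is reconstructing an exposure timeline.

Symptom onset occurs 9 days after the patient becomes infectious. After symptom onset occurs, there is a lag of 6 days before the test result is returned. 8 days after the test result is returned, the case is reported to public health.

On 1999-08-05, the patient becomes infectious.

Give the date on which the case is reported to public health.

1999-08-28

The patient becomes infectious: Aug 5, 1999.
Symptom onset occurs: Aug 5, 1999 + 9 days = Aug 14, 1999.
The test result is returned: Aug 14, 1999 + 6 days = Aug 20, 1999.
The case is reported to public health: Aug 20, 1999 + 8 days = Aug 28, 1999.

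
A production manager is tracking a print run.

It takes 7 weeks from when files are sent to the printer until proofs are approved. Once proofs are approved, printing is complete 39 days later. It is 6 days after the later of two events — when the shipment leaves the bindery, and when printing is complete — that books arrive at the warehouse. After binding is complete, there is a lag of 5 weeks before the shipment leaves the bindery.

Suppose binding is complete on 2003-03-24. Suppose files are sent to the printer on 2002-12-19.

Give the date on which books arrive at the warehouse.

2003-05-04

Binding is complete: Mar 24, 2003.
The shipment leaves the bindery: Mar 24, 2003 + 5 weeks = Apr 28, 2003.
Files are sent to the printer: Dec 19, 2002.
Proofs are approved: Dec 19, 2002 + 7 weeks = Feb 6, 2003.
Printing is complete: Feb 6, 2003 + 39 days = Mar 17, 2003.
Both prerequisites met — the shipment leaves the bindery (Apr 28, 2003), printing is complete (Mar 17, 2003); the later is Apr 28, 2003.
Books arrive at the warehouse: Apr 28, 2003 + 6 days = May 4, 2003.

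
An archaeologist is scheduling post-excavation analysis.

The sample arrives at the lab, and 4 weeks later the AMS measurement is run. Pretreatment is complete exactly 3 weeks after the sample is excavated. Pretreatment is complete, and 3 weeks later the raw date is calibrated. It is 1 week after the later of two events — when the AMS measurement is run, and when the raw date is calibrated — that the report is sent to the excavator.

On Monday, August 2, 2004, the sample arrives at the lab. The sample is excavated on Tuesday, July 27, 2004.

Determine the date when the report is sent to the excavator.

The sample arrives at the lab: Aug 2, 2004.
The AMS measurement is run: Aug 2, 2004 + 4 weeks = Aug 30, 2004.
The sample is excavated: Jul 27, 2004.
Pretreatment is complete: Jul 27, 2004 + 3 weeks = Aug 17, 2004.
The raw date is calibrated: Aug 17, 2004 + 3 weeks = Sep 7, 2004.
Both prerequisites met — the AMS measurement is run (Aug 30, 2004), the raw date is calibrated (Sep 7, 2004); the later is Sep 7, 2004.
The report is sent to the excavator: Sep 7, 2004 + 1 week = Sep 14, 2004.

Tuesday, September 14, 2004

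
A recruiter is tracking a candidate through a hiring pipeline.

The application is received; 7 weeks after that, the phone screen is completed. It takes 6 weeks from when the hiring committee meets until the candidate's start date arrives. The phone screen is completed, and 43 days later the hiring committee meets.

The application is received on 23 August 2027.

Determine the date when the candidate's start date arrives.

The application is received: Aug 23, 2027.
The phone screen is completed: Aug 23, 2027 + 7 weeks = Oct 11, 2027.
The hiring committee meets: Oct 11, 2027 + 43 days = Nov 23, 2027.
The candidate's start date arrives: Nov 23, 2027 + 6 weeks = Jan 4, 2028.

4 January 2028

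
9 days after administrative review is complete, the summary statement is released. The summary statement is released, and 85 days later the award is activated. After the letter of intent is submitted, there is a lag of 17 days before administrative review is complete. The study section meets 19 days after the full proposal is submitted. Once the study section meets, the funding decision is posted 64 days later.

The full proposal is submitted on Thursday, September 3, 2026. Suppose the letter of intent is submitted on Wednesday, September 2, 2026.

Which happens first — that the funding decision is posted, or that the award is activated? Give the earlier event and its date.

The funding decision is posted — Wednesday, November 25, 2026

The full proposal is submitted: Sep 3, 2026.
The study section meets: Sep 3, 2026 + 19 days = Sep 22, 2026.
The funding decision is posted: Sep 22, 2026 + 64 days = Nov 25, 2026.
The letter of intent is submitted: Sep 2, 2026.
Administrative review is complete: Sep 2, 2026 + 17 days = Sep 19, 2026.
The summary statement is released: Sep 19, 2026 + 9 days = Sep 28, 2026.
The award is activated: Sep 28, 2026 + 85 days = Dec 22, 2026.
Comparing: the funding decision is posted on Nov 25, 2026 vs the award is activated on Dec 22, 2026. Earlier: the funding decision is posted.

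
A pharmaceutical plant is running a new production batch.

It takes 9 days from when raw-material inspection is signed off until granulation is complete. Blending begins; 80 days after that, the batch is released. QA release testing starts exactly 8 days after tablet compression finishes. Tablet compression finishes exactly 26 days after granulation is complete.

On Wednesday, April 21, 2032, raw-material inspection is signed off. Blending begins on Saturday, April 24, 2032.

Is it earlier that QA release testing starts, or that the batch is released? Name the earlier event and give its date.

QA release testing starts — Thursday, June 3, 2032

Raw-material inspection is signed off: Apr 21, 2032.
Granulation is complete: Apr 21, 2032 + 9 days = Apr 30, 2032.
Tablet compression finishes: Apr 30, 2032 + 26 days = May 26, 2032.
QA release testing starts: May 26, 2032 + 8 days = Jun 3, 2032.
Blending begins: Apr 24, 2032.
The batch is released: Apr 24, 2032 + 80 days = Jul 13, 2032.
Comparing: QA release testing starts on Jun 3, 2032 vs the batch is released on Jul 13, 2032. Earlier: QA release testing starts.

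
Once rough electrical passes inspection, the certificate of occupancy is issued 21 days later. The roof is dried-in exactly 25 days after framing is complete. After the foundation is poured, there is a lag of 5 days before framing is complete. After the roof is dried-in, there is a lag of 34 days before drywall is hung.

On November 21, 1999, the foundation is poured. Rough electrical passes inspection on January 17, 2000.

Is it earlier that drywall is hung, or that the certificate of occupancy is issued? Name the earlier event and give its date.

Drywall is hung — January 24, 2000

The foundation is poured: Nov 21, 1999.
Framing is complete: Nov 21, 1999 + 5 days = Nov 26, 1999.
The roof is dried-in: Nov 26, 1999 + 25 days = Dec 21, 1999.
Drywall is hung: Dec 21, 1999 + 34 days = Jan 24, 2000.
Rough electrical passes inspection: Jan 17, 2000.
The certificate of occupancy is issued: Jan 17, 2000 + 21 days = Feb 7, 2000.
Comparing: drywall is hung on Jan 24, 2000 vs the certificate of occupancy is issued on Feb 7, 2000. Earlier: drywall is hung.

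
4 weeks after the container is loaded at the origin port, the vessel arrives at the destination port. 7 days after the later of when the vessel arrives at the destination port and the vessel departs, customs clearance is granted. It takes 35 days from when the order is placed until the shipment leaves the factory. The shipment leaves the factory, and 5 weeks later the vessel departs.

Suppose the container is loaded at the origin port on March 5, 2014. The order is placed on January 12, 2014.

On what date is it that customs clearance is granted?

The container is loaded at the origin port: Mar 5, 2014.
The vessel arrives at the destination port: Mar 5, 2014 + 4 weeks = Apr 2, 2014.
The order is placed: Jan 12, 2014.
The shipment leaves the factory: Jan 12, 2014 + 35 days = Feb 16, 2014.
The vessel departs: Feb 16, 2014 + 5 weeks = Mar 23, 2014.
Both prerequisites met — the vessel arrives at the destination port (Apr 2, 2014), the vessel departs (Mar 23, 2014); the later is Apr 2, 2014.
Customs clearance is granted: Apr 2, 2014 + 7 days = Apr 9, 2014.

April 9, 2014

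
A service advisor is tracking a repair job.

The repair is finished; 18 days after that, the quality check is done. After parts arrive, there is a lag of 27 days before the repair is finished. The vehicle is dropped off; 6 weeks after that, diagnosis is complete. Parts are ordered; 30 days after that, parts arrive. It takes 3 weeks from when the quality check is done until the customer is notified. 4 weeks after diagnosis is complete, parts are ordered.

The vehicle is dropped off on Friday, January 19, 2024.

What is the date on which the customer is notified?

Wednesday, July 3, 2024

The vehicle is dropped off: Jan 19, 2024.
Diagnosis is complete: Jan 19, 2024 + 6 weeks = Mar 1, 2024.
Parts are ordered: Mar 1, 2024 + 4 weeks = Mar 29, 2024.
Parts arrive: Mar 29, 2024 + 30 days = Apr 28, 2024.
The repair is finished: Apr 28, 2024 + 27 days = May 25, 2024.
The quality check is done: May 25, 2024 + 18 days = Jun 12, 2024.
The customer is notified: Jun 12, 2024 + 3 weeks = Jul 3, 2024.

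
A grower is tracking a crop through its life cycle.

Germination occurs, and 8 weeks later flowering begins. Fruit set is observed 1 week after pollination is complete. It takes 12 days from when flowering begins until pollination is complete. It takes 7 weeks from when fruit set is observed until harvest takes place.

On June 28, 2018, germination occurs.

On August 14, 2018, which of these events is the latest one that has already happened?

Germination occurs: Jun 28, 2018.
Flowering begins: Jun 28, 2018 + 8 weeks = Aug 23, 2018.
Pollination is complete: Aug 23, 2018 + 12 days = Sep 4, 2018.
Fruit set is observed: Sep 4, 2018 + 1 week = Sep 11, 2018.
Harvest takes place: Sep 11, 2018 + 7 weeks = Oct 30, 2018.
Aug 14, 2018 falls between when germination occurs (Jun 28, 2018) and when flowering begins (Aug 23, 2018).

Germination occurs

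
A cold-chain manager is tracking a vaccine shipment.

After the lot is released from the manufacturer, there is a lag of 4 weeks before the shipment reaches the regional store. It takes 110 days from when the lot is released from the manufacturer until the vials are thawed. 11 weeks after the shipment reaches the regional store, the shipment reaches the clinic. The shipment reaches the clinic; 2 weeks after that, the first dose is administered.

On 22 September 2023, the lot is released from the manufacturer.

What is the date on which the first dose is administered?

19 January 2024

The lot is released from the manufacturer: Sep 22, 2023.
The shipment reaches the regional store: Sep 22, 2023 + 4 weeks = Oct 20, 2023.
The shipment reaches the clinic: Oct 20, 2023 + 11 weeks = Jan 5, 2024.
The first dose is administered: Jan 5, 2024 + 2 weeks = Jan 19, 2024.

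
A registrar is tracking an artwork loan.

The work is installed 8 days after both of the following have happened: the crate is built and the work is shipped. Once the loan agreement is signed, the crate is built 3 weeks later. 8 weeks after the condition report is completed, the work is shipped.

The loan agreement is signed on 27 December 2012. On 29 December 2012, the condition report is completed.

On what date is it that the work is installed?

3 March 2013

The loan agreement is signed: Dec 27, 2012.
The crate is built: Dec 27, 2012 + 3 weeks = Jan 17, 2013.
The condition report is completed: Dec 29, 2012.
The work is shipped: Dec 29, 2012 + 8 weeks = Feb 23, 2013.
Both prerequisites met — the crate is built (Jan 17, 2013), the work is shipped (Feb 23, 2013); the later is Feb 23, 2013.
The work is installed: Feb 23, 2013 + 8 days = Mar 3, 2013.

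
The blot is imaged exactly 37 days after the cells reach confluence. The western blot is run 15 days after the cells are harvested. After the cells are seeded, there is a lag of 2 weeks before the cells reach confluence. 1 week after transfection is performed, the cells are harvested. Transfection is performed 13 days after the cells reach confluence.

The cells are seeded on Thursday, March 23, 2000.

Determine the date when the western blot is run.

The cells are seeded: Mar 23, 2000.
The cells reach confluence: Mar 23, 2000 + 2 weeks = Apr 6, 2000.
Transfection is performed: Apr 6, 2000 + 13 days = Apr 19, 2000.
The cells are harvested: Apr 19, 2000 + 1 week = Apr 26, 2000.
The western blot is run: Apr 26, 2000 + 15 days = May 11, 2000.

Thursday, May 11, 2000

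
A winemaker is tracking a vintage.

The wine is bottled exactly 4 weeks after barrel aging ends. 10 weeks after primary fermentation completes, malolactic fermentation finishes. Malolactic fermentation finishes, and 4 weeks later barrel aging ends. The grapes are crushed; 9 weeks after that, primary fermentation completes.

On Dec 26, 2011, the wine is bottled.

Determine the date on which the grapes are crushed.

Jun 20, 2011

The wine is bottled: Dec 26, 2011.
Barrel aging ends: Dec 26, 2011 − 4 weeks = Nov 28, 2011.
Malolactic fermentation finishes: Nov 28, 2011 − 4 weeks = Oct 31, 2011.
Primary fermentation completes: Oct 31, 2011 − 10 weeks = Aug 22, 2011.
The grapes are crushed: Aug 22, 2011 − 9 weeks = Jun 20, 2011.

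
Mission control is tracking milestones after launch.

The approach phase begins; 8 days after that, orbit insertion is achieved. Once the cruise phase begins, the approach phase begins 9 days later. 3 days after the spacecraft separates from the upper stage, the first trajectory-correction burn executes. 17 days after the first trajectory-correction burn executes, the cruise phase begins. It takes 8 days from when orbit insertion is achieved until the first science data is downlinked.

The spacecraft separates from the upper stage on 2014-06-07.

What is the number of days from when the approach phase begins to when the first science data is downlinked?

Causal path: the approach phase begins → orbit insertion is achieved → the first science data is downlinked.
Total delay along the path: 8 + 8 = 16 days.

16 days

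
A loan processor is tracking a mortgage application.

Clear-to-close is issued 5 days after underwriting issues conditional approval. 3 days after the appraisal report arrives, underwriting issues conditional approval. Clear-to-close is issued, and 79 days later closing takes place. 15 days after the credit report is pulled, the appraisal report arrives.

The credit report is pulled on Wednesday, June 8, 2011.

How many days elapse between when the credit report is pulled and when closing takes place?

Causal path: the credit report is pulled → the appraisal report arrives → underwriting issues conditional approval → clear-to-close is issued → closing takes place.
Total delay along the path: 15 + 3 + 5 + 79 = 102 days.

102 days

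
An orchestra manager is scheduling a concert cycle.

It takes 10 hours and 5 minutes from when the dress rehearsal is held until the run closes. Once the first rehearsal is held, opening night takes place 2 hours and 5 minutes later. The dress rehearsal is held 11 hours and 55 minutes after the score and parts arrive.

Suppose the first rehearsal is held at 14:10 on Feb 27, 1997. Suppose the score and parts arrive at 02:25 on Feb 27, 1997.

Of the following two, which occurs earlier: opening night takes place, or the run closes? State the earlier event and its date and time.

Opening night takes place — 16:15 on Feb 27, 1997

The first rehearsal is held: 14:10 Feb 27, 1997.
Opening night takes place: 14:10 Feb 27, 1997 + 2h05m = 16:15 Feb 27, 1997.
The score and parts arrive: 02:25 Feb 27, 1997.
The dress rehearsal is held: 02:25 Feb 27, 1997 + 11h55m = 14:20 Feb 27, 1997.
The run closes: 14:20 Feb 27, 1997 + 10h05m = 00:25 Feb 28, 1997.
Comparing: opening night takes place at 16:15 Feb 27, 1997 vs the run closes at 00:25 Feb 28, 1997. Earlier: opening night takes place.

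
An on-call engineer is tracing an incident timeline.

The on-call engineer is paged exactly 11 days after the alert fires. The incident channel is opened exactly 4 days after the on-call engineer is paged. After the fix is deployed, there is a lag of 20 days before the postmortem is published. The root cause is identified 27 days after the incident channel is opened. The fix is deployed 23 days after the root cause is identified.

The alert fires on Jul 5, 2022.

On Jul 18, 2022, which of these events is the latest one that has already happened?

The on-call engineer is paged

The alert fires: Jul 5, 2022.
The on-call engineer is paged: Jul 5, 2022 + 11 days = Jul 16, 2022.
The incident channel is opened: Jul 16, 2022 + 4 days = Jul 20, 2022.
The root cause is identified: Jul 20, 2022 + 27 days = Aug 16, 2022.
The fix is deployed: Aug 16, 2022 + 23 days = Sep 8, 2022.
The postmortem is published: Sep 8, 2022 + 20 days = Sep 28, 2022.
Jul 18, 2022 falls between when the on-call engineer is paged (Jul 16, 2022) and when the incident channel is opened (Jul 20, 2022).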